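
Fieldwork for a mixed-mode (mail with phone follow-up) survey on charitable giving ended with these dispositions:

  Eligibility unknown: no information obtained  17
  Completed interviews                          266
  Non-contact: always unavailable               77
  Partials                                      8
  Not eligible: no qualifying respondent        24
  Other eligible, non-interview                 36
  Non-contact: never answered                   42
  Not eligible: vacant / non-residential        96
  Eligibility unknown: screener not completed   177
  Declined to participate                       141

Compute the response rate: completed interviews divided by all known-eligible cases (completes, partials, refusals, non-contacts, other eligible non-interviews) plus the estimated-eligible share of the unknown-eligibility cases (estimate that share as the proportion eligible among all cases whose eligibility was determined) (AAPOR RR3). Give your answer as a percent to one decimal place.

Non-contacts = 42 + 77 = 119
Unknown eligibility = 177 + 17 = 194
Out of scope = 24 + 96 = 120
Top: 266
Known eligible: 266 + 8 + 141 + 119 + 36 = 570
e = 570 / (570 + 120) = 570 / 690 = 0.8261
Eligible share of unknowns: 0.8261 × 194 = 160.26
Denominator: 570 + 160.26 = 730.26
RR3 = 266 / 730.26 = 0.3643

36.4%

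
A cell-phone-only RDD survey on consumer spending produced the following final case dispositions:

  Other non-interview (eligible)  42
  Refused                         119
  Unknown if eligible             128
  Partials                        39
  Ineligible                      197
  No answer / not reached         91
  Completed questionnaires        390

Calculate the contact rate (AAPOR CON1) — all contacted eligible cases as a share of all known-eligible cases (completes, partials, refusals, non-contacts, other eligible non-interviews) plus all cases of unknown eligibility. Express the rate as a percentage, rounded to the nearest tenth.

72.9%

Numerator → 390 + 39 + 119 + 42 = 590
Denom → 390 + 39 + 119 + 91 + 42 + 128 = 809
CON1 = 590 / 809 = 0.7293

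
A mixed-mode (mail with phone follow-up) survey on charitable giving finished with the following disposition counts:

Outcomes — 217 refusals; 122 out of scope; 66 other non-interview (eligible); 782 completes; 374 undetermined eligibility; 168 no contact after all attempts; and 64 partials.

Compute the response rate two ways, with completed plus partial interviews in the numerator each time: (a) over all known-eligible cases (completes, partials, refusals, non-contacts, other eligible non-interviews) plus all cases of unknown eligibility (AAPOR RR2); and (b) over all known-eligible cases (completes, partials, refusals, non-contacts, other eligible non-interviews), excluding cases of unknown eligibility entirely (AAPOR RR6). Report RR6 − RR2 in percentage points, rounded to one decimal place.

Num: 782 + 64 = 846
Denom: 782 + 64 + 217 + 168 + 66 + 374 = 1671
RR2 = 846 / 1671 = 0.5063
Denom: 782 + 64 + 217 + 168 + 66 = 1297
RR6 = 846 / 1297 = 0.6523
Difference = 65.23 − 50.63 = 14.60 percentage points

14.6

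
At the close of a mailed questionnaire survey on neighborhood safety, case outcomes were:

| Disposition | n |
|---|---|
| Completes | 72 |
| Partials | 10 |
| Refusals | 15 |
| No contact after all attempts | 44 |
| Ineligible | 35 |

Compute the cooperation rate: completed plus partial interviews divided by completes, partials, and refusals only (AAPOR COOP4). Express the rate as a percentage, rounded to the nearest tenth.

84.5%

Num: 72 + 10 = 82
Base: 72 + 10 + 15 = 97
COOP4 = 82 / 97 = 0.8454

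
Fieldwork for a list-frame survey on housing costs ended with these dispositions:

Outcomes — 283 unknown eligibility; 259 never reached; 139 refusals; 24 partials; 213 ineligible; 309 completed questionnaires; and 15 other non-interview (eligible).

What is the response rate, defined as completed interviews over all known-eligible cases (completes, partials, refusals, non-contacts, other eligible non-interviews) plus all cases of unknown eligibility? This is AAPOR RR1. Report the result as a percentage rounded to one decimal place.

Num: 309
Denominator: 309 + 24 + 139 + 259 + 15 + 283 = 1029
RR1 = 309 / 1029 = 0.3003

30.0%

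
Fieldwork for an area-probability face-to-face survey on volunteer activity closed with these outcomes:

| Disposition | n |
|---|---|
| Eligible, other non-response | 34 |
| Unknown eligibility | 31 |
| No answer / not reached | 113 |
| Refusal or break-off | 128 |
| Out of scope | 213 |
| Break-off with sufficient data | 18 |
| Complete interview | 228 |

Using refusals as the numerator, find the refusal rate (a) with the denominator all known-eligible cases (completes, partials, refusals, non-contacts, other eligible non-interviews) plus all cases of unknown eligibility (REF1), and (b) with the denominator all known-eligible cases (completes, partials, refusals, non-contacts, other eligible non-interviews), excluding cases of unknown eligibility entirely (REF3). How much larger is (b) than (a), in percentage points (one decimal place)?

Num = 128
Denominator = 228 + 18 + 128 + 113 + 34 + 31 = 552
REF1 = 128 / 552 = 0.2319
Denominator = 228 + 18 + 128 + 113 + 34 = 521
REF3 = 128 / 521 = 0.2457
Difference = 24.57 − 23.19 = 1.38 percentage points

1.4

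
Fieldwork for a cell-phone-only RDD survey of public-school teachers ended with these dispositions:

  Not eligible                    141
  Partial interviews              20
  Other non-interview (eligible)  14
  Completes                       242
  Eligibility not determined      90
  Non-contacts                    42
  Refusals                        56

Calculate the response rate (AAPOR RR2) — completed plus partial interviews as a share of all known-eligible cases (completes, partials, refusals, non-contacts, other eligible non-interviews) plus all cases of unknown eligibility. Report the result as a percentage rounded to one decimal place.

56.5%

Top = 242 + 20 = 262
Denom = 242 + 20 + 56 + 42 + 14 + 90 = 464
RR2 = 262 / 464 = 0.5647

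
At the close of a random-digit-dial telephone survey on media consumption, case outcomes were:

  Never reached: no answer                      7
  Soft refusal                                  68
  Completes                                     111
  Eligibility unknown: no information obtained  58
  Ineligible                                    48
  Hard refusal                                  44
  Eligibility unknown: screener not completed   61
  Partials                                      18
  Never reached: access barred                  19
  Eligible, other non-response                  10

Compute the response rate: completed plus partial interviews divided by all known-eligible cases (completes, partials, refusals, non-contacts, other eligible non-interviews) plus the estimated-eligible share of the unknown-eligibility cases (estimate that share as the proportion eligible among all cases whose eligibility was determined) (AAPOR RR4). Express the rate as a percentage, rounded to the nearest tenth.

34.1%

Refusals = 44 + 68 = 112
No answer / not reached = 7 + 19 = 26
Unknown eligibility = 61 + 58 = 119
Num = 111 + 18 = 129
Eligible (known) = 111 + 18 + 112 + 26 + 10 = 277
e = 277 / (277 + 48) = 277 / 325 = 0.8523
Eligible share of unknowns = 0.8523 × 119 = 101.42
Denominator = 277 + 101.42 = 378.42
RR4 = 129 / 378.42 = 0.3409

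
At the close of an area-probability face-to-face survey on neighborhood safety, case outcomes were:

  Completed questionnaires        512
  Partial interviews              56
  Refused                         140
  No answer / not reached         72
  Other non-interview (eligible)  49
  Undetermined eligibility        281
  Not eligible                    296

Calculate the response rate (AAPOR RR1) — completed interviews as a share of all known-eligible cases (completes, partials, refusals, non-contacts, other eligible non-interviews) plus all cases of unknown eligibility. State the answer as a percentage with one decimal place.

46.1%

Numerator = 512
Denominator = 512 + 56 + 140 + 72 + 49 + 281 = 1110
RR1 = 512 / 1110 = 0.4613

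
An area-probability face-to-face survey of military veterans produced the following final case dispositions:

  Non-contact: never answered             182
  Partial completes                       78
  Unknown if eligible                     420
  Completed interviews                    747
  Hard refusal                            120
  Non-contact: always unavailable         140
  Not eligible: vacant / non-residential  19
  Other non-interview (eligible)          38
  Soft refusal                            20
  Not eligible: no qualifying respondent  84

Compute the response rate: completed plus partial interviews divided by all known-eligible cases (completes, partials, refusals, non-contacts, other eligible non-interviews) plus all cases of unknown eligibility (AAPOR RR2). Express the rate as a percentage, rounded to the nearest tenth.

47.3%

Refused = 120 + 20 = 140
Never reached = 182 + 140 = 322
Not eligible = 84 + 19 = 103
Numerator: 747 + 78 = 825
Base: 747 + 78 + 140 + 322 + 38 + 420 = 1745
RR2 = 825 / 1745 = 0.4728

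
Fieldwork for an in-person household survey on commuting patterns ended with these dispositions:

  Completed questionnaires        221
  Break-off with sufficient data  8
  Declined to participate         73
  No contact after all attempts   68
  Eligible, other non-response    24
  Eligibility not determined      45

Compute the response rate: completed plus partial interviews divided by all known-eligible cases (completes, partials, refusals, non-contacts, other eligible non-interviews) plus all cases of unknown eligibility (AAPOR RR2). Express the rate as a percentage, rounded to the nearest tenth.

Top → 221 + 8 = 229
Denominator → 221 + 8 + 73 + 68 + 24 + 45 = 439
RR2 = 229 / 439 = 0.5216

52.2%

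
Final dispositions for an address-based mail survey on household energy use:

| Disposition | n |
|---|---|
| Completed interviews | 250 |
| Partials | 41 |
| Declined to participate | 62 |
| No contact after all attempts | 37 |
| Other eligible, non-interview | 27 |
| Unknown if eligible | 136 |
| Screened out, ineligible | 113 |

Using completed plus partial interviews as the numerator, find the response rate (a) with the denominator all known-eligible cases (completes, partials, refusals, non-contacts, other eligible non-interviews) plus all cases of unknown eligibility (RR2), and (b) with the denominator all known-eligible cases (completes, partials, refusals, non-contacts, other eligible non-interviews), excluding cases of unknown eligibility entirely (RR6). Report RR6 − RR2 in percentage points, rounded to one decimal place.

Top = 250 + 41 = 291
Denominator = 250 + 41 + 62 + 37 + 27 + 136 = 553
RR2 = 291 / 553 = 0.5262
Denominator = 250 + 41 + 62 + 37 + 27 = 417
RR6 = 291 / 417 = 0.6978
Difference = 69.78 − 52.62 = 17.16 percentage points

17.2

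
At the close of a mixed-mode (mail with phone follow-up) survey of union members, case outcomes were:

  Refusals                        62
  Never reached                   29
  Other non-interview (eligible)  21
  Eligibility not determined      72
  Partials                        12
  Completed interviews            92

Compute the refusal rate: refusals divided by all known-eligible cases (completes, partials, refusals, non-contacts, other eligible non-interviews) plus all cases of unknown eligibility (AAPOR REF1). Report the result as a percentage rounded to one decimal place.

21.5%

Num: 62
Denominator: 92 + 12 + 62 + 29 + 21 + 72 = 288
REF1 = 62 / 288 = 0.2153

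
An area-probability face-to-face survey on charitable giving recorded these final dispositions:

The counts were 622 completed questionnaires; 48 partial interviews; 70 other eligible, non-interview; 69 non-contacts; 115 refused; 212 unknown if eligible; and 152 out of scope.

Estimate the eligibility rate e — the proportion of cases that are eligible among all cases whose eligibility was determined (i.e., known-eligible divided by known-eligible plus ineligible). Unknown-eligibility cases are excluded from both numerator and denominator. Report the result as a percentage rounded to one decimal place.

Eligible (known) → 622 + 48 + 115 + 69 + 70 = 924
e = 924 / (924 + 152) = 924 / 1076 = 0.8587

85.9%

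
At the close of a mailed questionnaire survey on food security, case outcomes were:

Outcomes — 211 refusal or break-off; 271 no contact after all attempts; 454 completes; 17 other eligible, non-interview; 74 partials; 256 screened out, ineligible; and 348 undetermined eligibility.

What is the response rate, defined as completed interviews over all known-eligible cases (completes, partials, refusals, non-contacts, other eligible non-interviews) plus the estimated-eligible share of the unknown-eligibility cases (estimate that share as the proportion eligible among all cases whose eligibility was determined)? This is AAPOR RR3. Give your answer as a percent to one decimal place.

34.8%

Num: 454
Known eligible: 454 + 74 + 211 + 271 + 17 = 1027
e = 1027 / (1027 + 256) = 1027 / 1283 = 0.8005
e × U: 0.8005 × 348 = 278.57
Base: 1027 + 278.57 = 1305.57
RR3 = 454 / 1305.57 = 0.3477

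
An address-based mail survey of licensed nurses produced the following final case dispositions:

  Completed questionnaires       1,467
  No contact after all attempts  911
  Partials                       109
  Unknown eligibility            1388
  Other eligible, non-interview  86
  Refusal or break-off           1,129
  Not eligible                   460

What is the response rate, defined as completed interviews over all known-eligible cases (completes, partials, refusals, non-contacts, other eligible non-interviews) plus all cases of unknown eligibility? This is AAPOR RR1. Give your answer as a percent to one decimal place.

Num → 1467
Denominator → 1467 + 109 + 1129 + 911 + 86 + 1388 = 5090
RR1 = 1467 / 5090 = 0.2882

28.8%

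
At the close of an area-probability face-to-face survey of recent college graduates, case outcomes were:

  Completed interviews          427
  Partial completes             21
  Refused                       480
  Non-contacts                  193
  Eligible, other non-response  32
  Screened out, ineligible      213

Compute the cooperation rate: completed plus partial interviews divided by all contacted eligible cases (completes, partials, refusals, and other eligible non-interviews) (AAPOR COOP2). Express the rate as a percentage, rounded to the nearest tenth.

Top → 427 + 21 = 448
Denominator → 427 + 21 + 480 + 32 = 960
COOP2 = 448 / 960 = 0.4667

46.7%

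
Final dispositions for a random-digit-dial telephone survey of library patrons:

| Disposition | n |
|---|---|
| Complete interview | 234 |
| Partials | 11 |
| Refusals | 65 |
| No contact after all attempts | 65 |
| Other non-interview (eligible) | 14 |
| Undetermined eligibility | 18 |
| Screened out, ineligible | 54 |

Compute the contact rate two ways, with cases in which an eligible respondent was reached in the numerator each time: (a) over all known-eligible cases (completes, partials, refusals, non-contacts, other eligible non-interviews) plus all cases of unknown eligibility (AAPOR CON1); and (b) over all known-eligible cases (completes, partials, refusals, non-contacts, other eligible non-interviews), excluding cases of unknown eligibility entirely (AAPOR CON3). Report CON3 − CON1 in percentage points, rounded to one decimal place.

3.7

Numerator = 234 + 11 + 65 + 14 = 324
Denom = 234 + 11 + 65 + 65 + 14 + 18 = 407
CON1 = 324 / 407 = 0.7961
Denom = 234 + 11 + 65 + 65 + 14 = 389
CON3 = 324 / 389 = 0.8329
Difference = 83.29 − 79.61 = 3.68 percentage points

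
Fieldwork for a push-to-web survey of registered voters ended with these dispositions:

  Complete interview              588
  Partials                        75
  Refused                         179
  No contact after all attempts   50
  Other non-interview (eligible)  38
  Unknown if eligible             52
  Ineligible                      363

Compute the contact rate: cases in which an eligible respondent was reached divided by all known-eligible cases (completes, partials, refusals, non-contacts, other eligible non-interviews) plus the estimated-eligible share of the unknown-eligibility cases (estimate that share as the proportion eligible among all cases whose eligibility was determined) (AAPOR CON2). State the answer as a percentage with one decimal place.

91.0%

Num: 588 + 75 + 179 + 38 = 880
Eligible (known): 588 + 75 + 179 + 50 + 38 = 930
e = 930 / (930 + 363) = 930 / 1293 = 0.7193
e × U: 0.7193 × 52 = 37.40
Denominator: 930 + 37.40 = 967.40
CON2 = 880 / 967.40 = 0.9097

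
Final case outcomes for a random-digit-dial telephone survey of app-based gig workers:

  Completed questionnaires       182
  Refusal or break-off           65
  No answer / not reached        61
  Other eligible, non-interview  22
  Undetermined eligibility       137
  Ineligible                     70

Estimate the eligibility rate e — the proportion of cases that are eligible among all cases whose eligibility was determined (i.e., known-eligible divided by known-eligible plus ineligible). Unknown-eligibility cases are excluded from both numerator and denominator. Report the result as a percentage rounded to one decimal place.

Determined eligible → 182 + 65 + 61 + 22 = 330
e = 330 / (330 + 70) = 330 / 400 = 0.8250

82.5%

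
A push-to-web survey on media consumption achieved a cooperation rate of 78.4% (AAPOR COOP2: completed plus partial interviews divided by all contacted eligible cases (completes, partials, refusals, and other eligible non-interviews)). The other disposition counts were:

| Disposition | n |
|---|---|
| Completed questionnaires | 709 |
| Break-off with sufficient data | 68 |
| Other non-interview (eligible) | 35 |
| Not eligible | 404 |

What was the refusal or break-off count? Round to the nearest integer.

179

Top = 709 + 68 = 777
COOP2 = 777 / D = 0.784
D = 777 / 0.784 = 991.1
Rest of base = 812
refusal or break-off = 991.1 − 812 ≈ 179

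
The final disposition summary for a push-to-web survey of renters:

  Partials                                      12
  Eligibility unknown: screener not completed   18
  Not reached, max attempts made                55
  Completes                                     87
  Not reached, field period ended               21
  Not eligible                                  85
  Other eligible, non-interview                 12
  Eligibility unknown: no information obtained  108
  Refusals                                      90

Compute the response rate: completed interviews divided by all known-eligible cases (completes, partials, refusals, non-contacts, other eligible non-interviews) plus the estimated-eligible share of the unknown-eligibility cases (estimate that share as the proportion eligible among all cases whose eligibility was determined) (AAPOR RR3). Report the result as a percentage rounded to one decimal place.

23.3%

Never reached = 21 + 55 = 76
Eligibility not determined = 18 + 108 = 126
Numerator → 87
Determined eligible → 87 + 12 + 90 + 76 + 12 = 277
e = 277 / (277 + 85) = 277 / 362 = 0.7652
Estimated eligible among unknowns → 0.7652 × 126 = 96.42
Base → 277 + 96.42 = 373.42
RR3 = 87 / 373.42 = 0.2330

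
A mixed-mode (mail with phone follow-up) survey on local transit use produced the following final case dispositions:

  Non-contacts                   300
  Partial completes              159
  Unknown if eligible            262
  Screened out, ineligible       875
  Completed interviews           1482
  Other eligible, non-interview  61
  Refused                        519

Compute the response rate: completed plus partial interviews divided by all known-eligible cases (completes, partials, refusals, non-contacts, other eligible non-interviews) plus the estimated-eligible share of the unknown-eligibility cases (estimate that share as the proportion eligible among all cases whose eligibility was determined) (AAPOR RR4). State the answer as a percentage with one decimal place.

60.4%

Num = 1482 + 159 = 1641
Determined eligible = 1482 + 159 + 519 + 300 + 61 = 2521
e = 2521 / (2521 + 875) = 2521 / 3396 = 0.7423
Estimated eligible among unknowns = 0.7423 × 262 = 194.48
Denominator = 2521 + 194.48 = 2715.48
RR4 = 1641 / 2715.48 = 0.6043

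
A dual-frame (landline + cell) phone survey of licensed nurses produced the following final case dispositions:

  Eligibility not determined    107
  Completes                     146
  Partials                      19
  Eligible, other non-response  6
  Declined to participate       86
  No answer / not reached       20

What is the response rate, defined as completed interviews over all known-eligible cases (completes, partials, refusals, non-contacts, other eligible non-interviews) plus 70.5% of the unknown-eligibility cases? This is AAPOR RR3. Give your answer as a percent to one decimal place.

Numerator → 146
Known eligible → 146 + 19 + 86 + 20 + 6 = 277
Eligible share of unknowns → 0.7050 × 107 = 75.44
Denominator → 277 + 75.44 = 352.44
RR3 = 146 / 352.44 = 0.4143

41.4%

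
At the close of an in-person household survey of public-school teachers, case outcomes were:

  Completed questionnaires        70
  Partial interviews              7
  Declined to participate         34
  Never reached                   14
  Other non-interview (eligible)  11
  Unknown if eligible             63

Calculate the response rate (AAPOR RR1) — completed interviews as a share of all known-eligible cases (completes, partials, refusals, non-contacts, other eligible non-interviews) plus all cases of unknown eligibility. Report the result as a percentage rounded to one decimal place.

Num: 70
Base: 70 + 7 + 34 + 14 + 11 + 63 = 199
RR1 = 70 / 199 = 0.3518

35.2%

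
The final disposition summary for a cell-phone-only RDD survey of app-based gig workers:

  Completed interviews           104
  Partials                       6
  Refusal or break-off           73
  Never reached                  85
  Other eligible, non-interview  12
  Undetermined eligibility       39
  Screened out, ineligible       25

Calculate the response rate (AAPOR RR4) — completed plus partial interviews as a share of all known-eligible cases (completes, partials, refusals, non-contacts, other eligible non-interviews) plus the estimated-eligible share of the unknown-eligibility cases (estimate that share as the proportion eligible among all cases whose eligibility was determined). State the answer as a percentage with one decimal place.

34.8%

Numerator → 104 + 6 = 110
Eligible (known) → 104 + 6 + 73 + 85 + 12 = 280
e = 280 / (280 + 25) = 280 / 305 = 0.9180
Eligible share of unknowns → 0.9180 × 39 = 35.80
Denom → 280 + 35.80 = 315.80
RR4 = 110 / 315.80 = 0.3483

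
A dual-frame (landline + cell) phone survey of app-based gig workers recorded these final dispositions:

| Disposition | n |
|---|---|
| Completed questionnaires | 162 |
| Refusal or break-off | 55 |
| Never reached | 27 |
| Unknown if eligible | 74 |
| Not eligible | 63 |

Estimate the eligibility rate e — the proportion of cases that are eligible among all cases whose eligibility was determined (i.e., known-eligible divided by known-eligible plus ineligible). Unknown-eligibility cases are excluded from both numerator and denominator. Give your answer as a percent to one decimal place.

Determined eligible = 162 + 55 + 27 = 244
e = 244 / (244 + 63) = 244 / 307 = 0.7948

79.5%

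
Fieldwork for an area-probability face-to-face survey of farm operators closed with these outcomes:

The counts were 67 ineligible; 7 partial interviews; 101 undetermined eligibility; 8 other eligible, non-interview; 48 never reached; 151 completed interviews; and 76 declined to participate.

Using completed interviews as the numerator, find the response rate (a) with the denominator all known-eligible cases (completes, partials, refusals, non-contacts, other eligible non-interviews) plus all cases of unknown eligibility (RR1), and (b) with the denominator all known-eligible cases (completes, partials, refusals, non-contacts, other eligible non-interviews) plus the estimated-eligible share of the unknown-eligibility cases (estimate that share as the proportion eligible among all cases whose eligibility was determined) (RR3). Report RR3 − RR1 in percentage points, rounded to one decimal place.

Top: 151
Base: 151 + 7 + 76 + 48 + 8 + 101 = 391
RR1 = 151 / 391 = 0.3862
Known eligible: 151 + 7 + 76 + 48 + 8 = 290
e = 290 / (290 + 67) = 290 / 357 = 0.8123
Estimated eligible among unknowns: 0.8123 × 101 = 82.04
Base: 290 + 82.04 = 372.04
RR3 = 151 / 372.04 = 0.4059
Difference = 40.59 − 38.62 = 1.97 percentage points

2.0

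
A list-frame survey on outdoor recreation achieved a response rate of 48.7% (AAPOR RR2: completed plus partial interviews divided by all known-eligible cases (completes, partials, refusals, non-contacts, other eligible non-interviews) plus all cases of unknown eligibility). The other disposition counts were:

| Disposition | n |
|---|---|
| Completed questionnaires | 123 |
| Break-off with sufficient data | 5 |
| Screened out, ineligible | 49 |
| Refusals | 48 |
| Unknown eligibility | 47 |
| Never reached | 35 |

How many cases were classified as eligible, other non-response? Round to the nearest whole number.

5

Num → 123 + 5 = 128
RR2 = 128 / D = 0.487
D = 128 / 0.487 = 262.8
Remaining denominator categories sum to 258
eligible, other non-response = 262.8 − 258 ≈ 5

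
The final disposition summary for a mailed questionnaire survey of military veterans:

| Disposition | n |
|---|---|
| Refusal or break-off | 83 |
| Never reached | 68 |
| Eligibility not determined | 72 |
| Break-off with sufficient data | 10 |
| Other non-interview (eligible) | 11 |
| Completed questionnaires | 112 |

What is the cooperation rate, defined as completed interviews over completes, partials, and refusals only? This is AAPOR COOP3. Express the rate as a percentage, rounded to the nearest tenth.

54.6%

Numerator = 112
Denominator = 112 + 10 + 83 = 205
COOP3 = 112 / 205 = 0.5463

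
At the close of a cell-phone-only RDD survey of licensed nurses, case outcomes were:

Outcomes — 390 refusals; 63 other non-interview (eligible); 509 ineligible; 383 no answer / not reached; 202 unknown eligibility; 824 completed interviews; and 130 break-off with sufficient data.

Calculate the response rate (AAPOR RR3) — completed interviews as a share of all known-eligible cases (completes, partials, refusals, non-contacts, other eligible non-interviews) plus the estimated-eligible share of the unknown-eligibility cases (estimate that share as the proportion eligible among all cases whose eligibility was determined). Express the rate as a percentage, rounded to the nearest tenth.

42.3%

Numerator → 824
Determined eligible → 824 + 130 + 390 + 383 + 63 = 1790
e = 1790 / (1790 + 509) = 1790 / 2299 = 0.7786
Eligible share of unknowns → 0.7786 × 202 = 157.28
Base → 1790 + 157.28 = 1947.28
RR3 = 824 / 1947.28 = 0.4232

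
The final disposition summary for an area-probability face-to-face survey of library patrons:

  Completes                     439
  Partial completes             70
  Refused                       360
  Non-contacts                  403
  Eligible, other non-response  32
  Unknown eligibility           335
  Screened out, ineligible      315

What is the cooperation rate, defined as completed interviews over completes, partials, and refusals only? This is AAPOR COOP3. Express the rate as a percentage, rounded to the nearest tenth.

50.5%

Numerator → 439
Denom → 439 + 70 + 360 = 869
COOP3 = 439 / 869 = 0.5052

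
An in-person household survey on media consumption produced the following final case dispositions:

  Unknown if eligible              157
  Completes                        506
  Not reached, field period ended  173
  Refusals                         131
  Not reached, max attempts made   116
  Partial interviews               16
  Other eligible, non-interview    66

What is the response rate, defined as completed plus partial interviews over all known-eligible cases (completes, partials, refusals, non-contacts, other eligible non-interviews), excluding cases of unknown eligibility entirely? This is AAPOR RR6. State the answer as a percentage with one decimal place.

51.8%

Never reached = 173 + 116 = 289
Top = 506 + 16 = 522
Denominator = 506 + 16 + 131 + 289 + 66 = 1008
RR6 = 522 / 1008 = 0.5179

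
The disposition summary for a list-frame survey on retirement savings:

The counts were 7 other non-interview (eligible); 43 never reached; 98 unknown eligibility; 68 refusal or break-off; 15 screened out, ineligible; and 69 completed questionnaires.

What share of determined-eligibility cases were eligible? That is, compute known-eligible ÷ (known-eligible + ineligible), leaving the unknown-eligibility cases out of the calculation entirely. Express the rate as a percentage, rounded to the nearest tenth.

Eligible (known): 69 + 68 + 43 + 7 = 187
e = 187 / (187 + 15) = 187 / 202 = 0.9257

92.6%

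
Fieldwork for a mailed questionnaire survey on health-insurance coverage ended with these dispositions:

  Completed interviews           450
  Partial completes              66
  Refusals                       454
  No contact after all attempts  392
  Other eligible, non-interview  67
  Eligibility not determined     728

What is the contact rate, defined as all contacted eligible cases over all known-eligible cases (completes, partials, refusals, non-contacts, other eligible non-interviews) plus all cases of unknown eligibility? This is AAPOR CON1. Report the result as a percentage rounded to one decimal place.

Num: 450 + 66 + 454 + 67 = 1037
Denominator: 450 + 66 + 454 + 392 + 67 + 728 = 2157
CON1 = 1037 / 2157 = 0.4808

48.1%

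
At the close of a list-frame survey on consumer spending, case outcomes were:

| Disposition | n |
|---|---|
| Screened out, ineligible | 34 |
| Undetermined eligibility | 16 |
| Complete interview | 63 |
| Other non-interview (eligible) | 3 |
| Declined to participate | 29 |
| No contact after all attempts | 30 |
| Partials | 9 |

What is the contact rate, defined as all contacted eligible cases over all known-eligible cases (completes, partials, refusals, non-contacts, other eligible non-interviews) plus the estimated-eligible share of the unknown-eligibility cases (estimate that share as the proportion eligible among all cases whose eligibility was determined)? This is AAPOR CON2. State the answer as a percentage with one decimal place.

70.9%

Numerator → 63 + 9 + 29 + 3 = 104
Known eligible → 63 + 9 + 29 + 30 + 3 = 134
e = 134 / (134 + 34) = 134 / 168 = 0.7976
Eligible share of unknowns → 0.7976 × 16 = 12.76
Denominator → 134 + 12.76 = 146.76
CON2 = 104 / 146.76 = 0.7086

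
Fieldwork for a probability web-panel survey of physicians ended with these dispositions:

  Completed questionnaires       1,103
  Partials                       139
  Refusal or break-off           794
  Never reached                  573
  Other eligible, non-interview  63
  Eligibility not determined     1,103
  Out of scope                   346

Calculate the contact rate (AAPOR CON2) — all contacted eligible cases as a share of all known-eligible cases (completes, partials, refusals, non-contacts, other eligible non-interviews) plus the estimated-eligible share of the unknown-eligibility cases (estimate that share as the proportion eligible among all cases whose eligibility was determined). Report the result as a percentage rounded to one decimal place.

Num = 1103 + 139 + 794 + 63 = 2099
Eligible (known) = 1103 + 139 + 794 + 573 + 63 = 2672
e = 2672 / (2672 + 346) = 2672 / 3018 = 0.8854
Estimated eligible among unknowns = 0.8854 × 1103 = 976.60
Denom = 2672 + 976.60 = 3648.60
CON2 = 2099 / 3648.60 = 0.5753

57.5%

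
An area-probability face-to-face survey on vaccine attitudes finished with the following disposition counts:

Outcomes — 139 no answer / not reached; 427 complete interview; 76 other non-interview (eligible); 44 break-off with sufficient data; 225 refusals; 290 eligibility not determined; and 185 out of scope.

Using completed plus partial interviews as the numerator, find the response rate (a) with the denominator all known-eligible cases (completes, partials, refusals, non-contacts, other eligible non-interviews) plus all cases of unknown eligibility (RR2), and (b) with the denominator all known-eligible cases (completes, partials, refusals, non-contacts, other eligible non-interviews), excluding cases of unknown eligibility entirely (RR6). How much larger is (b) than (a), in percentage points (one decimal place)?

Numerator = 427 + 44 = 471
Denominator = 427 + 44 + 225 + 139 + 76 + 290 = 1201
RR2 = 471 / 1201 = 0.3922
Denominator = 427 + 44 + 225 + 139 + 76 = 911
RR6 = 471 / 911 = 0.5170
Difference = 51.70 − 39.22 = 12.48 percentage points

12.5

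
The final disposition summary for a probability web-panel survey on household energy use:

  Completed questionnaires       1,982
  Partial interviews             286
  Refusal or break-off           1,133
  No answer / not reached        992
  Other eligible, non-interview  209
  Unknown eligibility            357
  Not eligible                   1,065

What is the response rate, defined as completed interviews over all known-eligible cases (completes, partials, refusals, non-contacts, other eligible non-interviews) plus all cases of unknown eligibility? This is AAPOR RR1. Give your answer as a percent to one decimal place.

Top → 1982
Denominator → 1982 + 286 + 1133 + 992 + 209 + 357 = 4959
RR1 = 1982 / 4959 = 0.3997

40.0%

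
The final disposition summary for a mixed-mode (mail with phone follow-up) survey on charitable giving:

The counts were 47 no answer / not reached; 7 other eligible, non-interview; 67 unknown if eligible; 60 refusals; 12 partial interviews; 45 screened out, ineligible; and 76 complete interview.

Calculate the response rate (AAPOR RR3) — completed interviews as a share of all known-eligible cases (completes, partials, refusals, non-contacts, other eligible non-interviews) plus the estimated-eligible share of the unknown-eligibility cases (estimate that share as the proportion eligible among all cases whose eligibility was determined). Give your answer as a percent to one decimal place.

29.6%

Num: 76
Determined eligible: 76 + 12 + 60 + 47 + 7 = 202
e = 202 / (202 + 45) = 202 / 247 = 0.8178
Estimated eligible among unknowns: 0.8178 × 67 = 54.79
Denom: 202 + 54.79 = 256.79
RR3 = 76 / 256.79 = 0.2960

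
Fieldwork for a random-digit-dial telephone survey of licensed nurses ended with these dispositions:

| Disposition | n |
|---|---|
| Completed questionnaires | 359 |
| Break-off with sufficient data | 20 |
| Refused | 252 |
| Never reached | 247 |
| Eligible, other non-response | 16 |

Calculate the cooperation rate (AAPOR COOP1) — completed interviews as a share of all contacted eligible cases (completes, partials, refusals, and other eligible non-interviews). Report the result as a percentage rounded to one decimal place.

55.5%

Num → 359
Denom → 359 + 20 + 252 + 16 = 647
COOP1 = 359 / 647 = 0.5549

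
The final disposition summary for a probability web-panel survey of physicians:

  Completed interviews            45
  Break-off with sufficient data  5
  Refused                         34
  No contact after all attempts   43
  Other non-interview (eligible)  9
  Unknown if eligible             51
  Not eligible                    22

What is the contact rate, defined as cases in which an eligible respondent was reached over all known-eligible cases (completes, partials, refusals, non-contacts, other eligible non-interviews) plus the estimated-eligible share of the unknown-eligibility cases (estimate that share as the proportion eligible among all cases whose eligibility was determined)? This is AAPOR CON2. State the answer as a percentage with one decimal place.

51.7%

Num: 45 + 5 + 34 + 9 = 93
Eligible (known): 45 + 5 + 34 + 43 + 9 = 136
e = 136 / (136 + 22) = 136 / 158 = 0.8608
Eligible share of unknowns: 0.8608 × 51 = 43.90
Denom: 136 + 43.90 = 179.90
CON2 = 93 / 179.90 = 0.5170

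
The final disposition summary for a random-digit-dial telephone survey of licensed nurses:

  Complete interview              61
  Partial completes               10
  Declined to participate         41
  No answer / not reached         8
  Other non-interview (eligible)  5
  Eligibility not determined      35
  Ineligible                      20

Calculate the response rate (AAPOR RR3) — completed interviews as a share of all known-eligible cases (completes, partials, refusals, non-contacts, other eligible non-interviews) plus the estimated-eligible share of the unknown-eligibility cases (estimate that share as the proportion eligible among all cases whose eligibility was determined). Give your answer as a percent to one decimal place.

39.3%

Top = 61
Known eligible = 61 + 10 + 41 + 8 + 5 = 125
e = 125 / (125 + 20) = 125 / 145 = 0.8621
Estimated eligible among unknowns = 0.8621 × 35 = 30.17
Denominator = 125 + 30.17 = 155.17
RR3 = 61 / 155.17 = 0.3931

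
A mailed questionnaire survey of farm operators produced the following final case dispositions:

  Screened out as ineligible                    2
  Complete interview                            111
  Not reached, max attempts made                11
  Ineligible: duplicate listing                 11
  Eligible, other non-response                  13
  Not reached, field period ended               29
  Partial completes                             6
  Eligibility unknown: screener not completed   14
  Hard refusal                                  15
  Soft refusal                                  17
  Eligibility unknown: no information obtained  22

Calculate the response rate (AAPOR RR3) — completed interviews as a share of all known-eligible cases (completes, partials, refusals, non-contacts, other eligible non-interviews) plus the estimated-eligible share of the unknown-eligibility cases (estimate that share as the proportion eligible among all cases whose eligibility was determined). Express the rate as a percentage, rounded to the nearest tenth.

47.1%

Refusal or break-off = 15 + 17 = 32
Never reached = 29 + 11 = 40
Eligibility not determined = 14 + 22 = 36
Not eligible = 2 + 11 = 13
Num → 111
Eligible (known) → 111 + 6 + 32 + 40 + 13 = 202
e = 202 / (202 + 13) = 202 / 215 = 0.9395
e × U → 0.9395 × 36 = 33.82
Base → 202 + 33.82 = 235.82
RR3 = 111 / 235.82 = 0.4707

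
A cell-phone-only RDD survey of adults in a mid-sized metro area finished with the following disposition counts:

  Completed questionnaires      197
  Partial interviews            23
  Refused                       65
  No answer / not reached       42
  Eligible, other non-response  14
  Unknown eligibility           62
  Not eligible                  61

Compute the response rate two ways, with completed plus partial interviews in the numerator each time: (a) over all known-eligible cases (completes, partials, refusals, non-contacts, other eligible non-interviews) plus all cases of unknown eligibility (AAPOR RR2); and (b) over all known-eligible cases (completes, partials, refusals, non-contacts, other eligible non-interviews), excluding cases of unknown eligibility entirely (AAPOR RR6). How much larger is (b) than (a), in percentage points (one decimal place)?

Numerator = 197 + 23 = 220
Denom = 197 + 23 + 65 + 42 + 14 + 62 = 403
RR2 = 220 / 403 = 0.5459
Denom = 197 + 23 + 65 + 42 + 14 = 341
RR6 = 220 / 341 = 0.6452
Difference = 64.52 − 54.59 = 9.93 percentage points

9.9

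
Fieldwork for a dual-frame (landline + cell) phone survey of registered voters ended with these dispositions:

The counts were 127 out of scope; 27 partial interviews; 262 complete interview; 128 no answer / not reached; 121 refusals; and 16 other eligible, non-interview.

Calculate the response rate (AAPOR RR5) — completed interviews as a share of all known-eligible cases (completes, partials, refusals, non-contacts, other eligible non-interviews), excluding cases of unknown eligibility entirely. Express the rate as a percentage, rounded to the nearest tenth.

47.3%

Num → 262
Base → 262 + 27 + 121 + 128 + 16 = 554
RR5 = 262 / 554 = 0.4729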